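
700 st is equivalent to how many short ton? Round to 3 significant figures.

4.90 short tons

1 st = 0.00700000 short tons.
Then 700 × 0.00700000 ≈ 4.90 short ton.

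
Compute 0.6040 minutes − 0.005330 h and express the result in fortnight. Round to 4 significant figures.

1.410 × 10^-5 fortnight

0.6040 min = 2.99603 × 10^-5 fortnight and 0.005330 h = 1.58631 × 10^-5 fortnight.
2.99603 × 10^-5 − 1.58631 × 10^-5 ≈ 1.410 × 10^-5 fortnight.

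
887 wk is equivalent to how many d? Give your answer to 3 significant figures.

1 wk = 7.00000 d.
Then 887 × 7.00000 ≈ 6210 d.

6210 d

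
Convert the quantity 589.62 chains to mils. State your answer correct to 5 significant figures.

4.6698e+8 mil

1 chain = 792000 mils.
589.62 × 792000 ≈ 4.6698e+8 mil.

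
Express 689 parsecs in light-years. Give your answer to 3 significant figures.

1 pc = 3.26156 ly.
So 689 × 3.26156 ≈ 2250 ly.

2250 light-years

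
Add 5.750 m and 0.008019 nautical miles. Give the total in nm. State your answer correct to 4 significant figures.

5.750 m = 5.75000 × 10^9 nm and 0.008019 nmi = 1.48512 × 10^10 nm.
5.75000 × 10^9 + 1.48512 × 10^10 ≈ 2.060 × 10^10 nm.

2.060 × 10^10 nm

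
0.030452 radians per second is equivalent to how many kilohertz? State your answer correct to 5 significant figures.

1 radian per second = 0.000159155 kHz.
So 0.030452 × 0.000159155 ≈ 4.8466e-6 kHz.

4.8466e-6 kHz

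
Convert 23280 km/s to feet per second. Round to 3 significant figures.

7.64e+7 ft/s

1 kilometer per second = 3280.84 ft/s.
Then 23280 × 3280.84 ≈ 7.64e+7 ft/s.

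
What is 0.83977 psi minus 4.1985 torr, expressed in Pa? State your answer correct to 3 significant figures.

0.83977 psi = 5790.01 Pa and 4.1985 torr = 559.754 Pa.
5790.01 − 559.754 ≈ 5230 Pa.

5230 pascals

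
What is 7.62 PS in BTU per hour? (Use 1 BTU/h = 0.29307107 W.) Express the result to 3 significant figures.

19100 BTU per hour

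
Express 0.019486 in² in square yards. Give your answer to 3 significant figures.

1.50 × 10^-5 yd²

1 square inch = 0.000771605 square yards.
0.019486 × 0.000771605 ≈ 1.50 × 10^-5 yd².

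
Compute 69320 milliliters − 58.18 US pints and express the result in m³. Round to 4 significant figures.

69320 mL = 0.0693200 m³ and 58.18 US pt = 0.0275294 m³.
0.0693200 − 0.0275294 ≈ 0.04179 m³.

0.04179 m³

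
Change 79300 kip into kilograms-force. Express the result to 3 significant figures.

1 kip = 453.592 kgf.
Thus 79300 × 453.592 ≈ 3.60e+7 kgf.

3.60e+7 kgf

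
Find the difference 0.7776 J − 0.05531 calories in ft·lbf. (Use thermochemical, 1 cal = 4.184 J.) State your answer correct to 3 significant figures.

0.403 ft·lbf

0.7776 J = 0.573528 ft·lbf and 0.05531 cal = 0.170684 ft·lbf.
0.573528 − 0.170684 ≈ 0.403 ft·lbf.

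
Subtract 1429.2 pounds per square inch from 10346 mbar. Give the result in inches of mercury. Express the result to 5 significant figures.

10346 mbar = 305.517 inHg and 1429.2 psi = 2909.88 inHg.
305.517 − 2909.88 ≈ -2604.4 inHg.

-2604.4 inches of mercury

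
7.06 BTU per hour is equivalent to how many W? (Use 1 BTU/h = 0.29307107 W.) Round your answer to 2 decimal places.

2.07 W

1 BTU per hour = 0.293071 W.
7.06 × 0.293071 ≈ 2.07 W.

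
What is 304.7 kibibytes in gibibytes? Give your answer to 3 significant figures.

1 KiB = 9.53674e-7 GiB.
So 304.7 × 9.53674e-7 ≈ 0.000291 GiB.

0.000291 GiB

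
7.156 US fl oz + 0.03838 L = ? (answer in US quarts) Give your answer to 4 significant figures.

7.156 US fl oz = 0.223625 US qt and 0.03838 L = 0.0405557 US qt.
0.223625 + 0.0405557 ≈ 0.2642 US qt.

0.2642 US qt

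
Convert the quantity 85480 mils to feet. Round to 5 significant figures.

1 mil = 8.33333e-5 ft.
85480 × 8.33333e-5 ≈ 7.1233 ft.

7.1233 ft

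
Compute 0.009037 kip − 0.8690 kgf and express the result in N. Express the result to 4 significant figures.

0.009037 kip = 40.1986 N and 0.8690 kgf = 8.52198 N.
40.1986 − 8.52198 ≈ 31.68 N.

31.68 newtons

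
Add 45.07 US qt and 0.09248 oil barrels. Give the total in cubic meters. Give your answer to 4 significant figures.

0.05736 cubic meters

45.07 US qt = 0.0426521 m³ and 0.09248 bbl = 0.0147031 m³.
0.0426521 + 0.0147031 ≈ 0.05736 m³.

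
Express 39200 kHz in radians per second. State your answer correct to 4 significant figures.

1 kHz = 6283.19 radians per second.
Thus 39200 × 6283.19 ≈ 2.463e+8 rad/s.

2.463e+8 rad/s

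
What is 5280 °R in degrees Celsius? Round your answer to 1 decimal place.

2660.2 °C

°R = (°C + 273.15) × 9/5.
Applying the formula gives 2660.2 °C.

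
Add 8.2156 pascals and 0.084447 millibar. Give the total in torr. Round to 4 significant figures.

0.1250 torr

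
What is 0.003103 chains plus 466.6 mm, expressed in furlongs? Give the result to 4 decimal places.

0.0026 furlong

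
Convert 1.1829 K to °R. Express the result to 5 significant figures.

°R = K × 9/5.
Applying the formula gives 2.1292 °R.

2.1292 °R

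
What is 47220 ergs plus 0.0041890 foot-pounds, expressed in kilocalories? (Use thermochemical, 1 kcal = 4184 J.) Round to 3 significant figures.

47220 erg = 1.12859e-6 kcal and 0.0041890 ft·lbf = 1.35744e-6 kcal.
1.12859e-6 + 1.35744e-6 ≈ 2.49e-6 kcal.

2.49e-6 kcal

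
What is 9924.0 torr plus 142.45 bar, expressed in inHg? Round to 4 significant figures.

9924.0 torr = 390.709 inHg and 142.45 bar = 4206.55 inHg.
390.709 + 4206.55 ≈ 4597 inHg.

4597 inHg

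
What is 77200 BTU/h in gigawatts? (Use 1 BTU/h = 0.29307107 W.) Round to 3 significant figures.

2.26 × 10^-5 GW

1 BTU/h = 2.93071 × 10^-10 GW.
Thus 77200 × 2.93071 × 10^-10 ≈ 2.26 × 10^-5 GW.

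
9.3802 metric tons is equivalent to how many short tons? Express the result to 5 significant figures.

1 t = 1.10231 short ton.
9.3802 × 1.10231 ≈ 10.340 short ton.

10.340 short tons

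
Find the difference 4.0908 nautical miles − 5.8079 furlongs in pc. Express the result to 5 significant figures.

4.0908 nmi = 2.45527 × 10^-13 pc and 5.8079 furlong = 3.78641 × 10^-14 pc.
2.45527 × 10^-13 − 3.78641 × 10^-14 ≈ 2.0766 × 10^-13 pc.

2.0766 × 10^-13 pc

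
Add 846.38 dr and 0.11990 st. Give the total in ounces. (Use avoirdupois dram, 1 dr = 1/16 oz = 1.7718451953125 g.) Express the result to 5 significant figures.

846.38 dr = 52.89875 oz and 0.11990 st = 26.85760 oz.
52.89875 + 26.85760 ≈ 79.756 oz.

79.756 ounces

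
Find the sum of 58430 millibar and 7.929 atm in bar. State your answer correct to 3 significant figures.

58430 mbar = 58.4300 bar and 7.929 atm = 8.03406 bar.
58.4300 + 8.03406 ≈ 66.5 bar.

66.5 bar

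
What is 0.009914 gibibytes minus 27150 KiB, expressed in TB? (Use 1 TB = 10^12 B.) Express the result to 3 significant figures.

0.009914 GiB = 1.06451e-5 TB and 27150 KiB = 2.78016e-5 TB.
1.06451e-5 − 2.78016e-5 ≈ -1.72e-5 TB.

-1.72e-5 TB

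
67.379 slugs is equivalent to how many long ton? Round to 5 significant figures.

1 slug = 0.0143634 long tons.
Thus 67.379 × 0.0143634 ≈ 0.96779 long ton.

0.96779 long ton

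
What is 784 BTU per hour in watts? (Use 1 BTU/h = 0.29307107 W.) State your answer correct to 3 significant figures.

230 W

1 BTU/h = 0.293071 W.
Then 784 × 0.293071 ≈ 230 W.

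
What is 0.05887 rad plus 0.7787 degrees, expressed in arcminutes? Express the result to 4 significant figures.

249.1 arcmin

0.05887 rad = 202.380 arcmin and 0.7787 ° = 46.7220 arcmin.
202.380 + 46.7220 ≈ 249.1 arcmin.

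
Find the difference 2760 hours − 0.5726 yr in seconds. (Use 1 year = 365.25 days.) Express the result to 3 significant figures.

-8.13 × 10^6 seconds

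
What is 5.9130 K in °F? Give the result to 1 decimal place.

-449.0 degrees Fahrenheit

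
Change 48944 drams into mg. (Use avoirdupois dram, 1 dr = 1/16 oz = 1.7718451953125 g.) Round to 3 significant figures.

8.67 × 10^7 mg

1 dram = 1771.85 mg.
Then 48944 × 1771.85 ≈ 8.67 × 10^7 mg.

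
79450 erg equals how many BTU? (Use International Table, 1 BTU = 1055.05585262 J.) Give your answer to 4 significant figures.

7.530e-6 BTU

1 erg = 9.47817e-11 BTU.
Thus 79450 × 9.47817e-11 ≈ 7.530e-6 BTU.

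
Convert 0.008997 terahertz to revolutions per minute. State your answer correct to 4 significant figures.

1 terahertz = 6.00000e+13 revolutions per minute.
0.008997 × 6.00000e+13 ≈ 5.398e+11 rpm.

5.398e+11 revolutions per minute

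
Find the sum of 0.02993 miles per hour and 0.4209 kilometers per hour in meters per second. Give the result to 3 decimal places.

0.130 m/s

0.02993 mph = 0.0133799 m/s and 0.4209 km/h = 0.116917 m/s.
0.0133799 + 0.116917 ≈ 0.130 m/s.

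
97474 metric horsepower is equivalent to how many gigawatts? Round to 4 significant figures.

0.07169 GW

1 PS = 7.35499 × 10^-7 GW.
97474 × 7.35499 × 10^-7 ≈ 0.07169 GW.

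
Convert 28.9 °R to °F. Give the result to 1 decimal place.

-430.8 °F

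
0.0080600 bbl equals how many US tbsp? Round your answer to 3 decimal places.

86.661 US tbsp

1 oil barrel = 10752.0 US tbsp.
So 0.0080600 × 10752.0 ≈ 86.661 US tbsp.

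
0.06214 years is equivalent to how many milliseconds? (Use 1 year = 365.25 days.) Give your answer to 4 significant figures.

1 year = 3.15576e+10 milliseconds.
Then 0.06214 × 3.15576e+10 ≈ 1.961e+9 ms.

1.961e+9 ms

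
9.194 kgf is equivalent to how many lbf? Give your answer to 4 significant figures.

1 kgf = 2.20462 lbf.
So 9.194 × 2.20462 ≈ 20.27 lbf.

20.27 lbf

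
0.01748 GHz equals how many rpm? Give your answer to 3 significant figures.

1.05e+9 rpm

1 gigahertz = 6.00000e+10 rpm.
Thus 0.01748 × 6.00000e+10 ≈ 1.05e+9 rpm.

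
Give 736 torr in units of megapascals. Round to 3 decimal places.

1 torr = 0.000133322 megapascals.
Then 736 × 0.000133322 ≈ 0.098 MPa.

0.098 MPa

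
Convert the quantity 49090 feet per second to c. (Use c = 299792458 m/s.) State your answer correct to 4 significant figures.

1 ft/s = 1.01670 × 10^-9 times the speed of light.
49090 × 1.01670 × 10^-9 ≈ 4.991 × 10^-5 c.

4.991 × 10^-5 times the speed of light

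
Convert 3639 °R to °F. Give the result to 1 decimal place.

3179.3 degrees Fahrenheit

°R = °F + 459.67.
Applying the formula gives 3179.3 °F.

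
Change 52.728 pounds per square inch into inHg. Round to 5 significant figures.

1 psi = 2.03602 inHg.
52.728 × 2.03602 ≈ 107.36 inHg.

107.36 inches of mercury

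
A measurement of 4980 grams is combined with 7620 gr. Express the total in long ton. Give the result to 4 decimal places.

0.0054 long ton

4980 g = 0.00490135 long ton and 7620 gr = 0.000485969 long ton.
0.00490135 + 0.000485969 ≈ 0.0054 long ton.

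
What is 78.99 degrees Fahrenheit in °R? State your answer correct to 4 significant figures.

538.7 °R

°R = °F + 459.67.
Applying the formula gives 538.7 °R.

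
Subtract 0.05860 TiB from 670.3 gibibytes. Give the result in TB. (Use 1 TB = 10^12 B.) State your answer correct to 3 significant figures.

0.655 TB

670.3 GiB = 0.719729 TB and 0.05860 TiB = 0.0644314 TB.
0.719729 − 0.0644314 ≈ 0.655 TB.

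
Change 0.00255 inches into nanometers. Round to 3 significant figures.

64800 nanometers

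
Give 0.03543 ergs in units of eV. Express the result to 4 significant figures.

2.211 × 10^10 eV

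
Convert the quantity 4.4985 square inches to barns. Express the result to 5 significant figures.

2.9023 × 10^25 barn

1 in² = 6.45160 × 10^24 barn.
4.4985 × 6.45160 × 10^24 ≈ 2.9023 × 10^25 barn.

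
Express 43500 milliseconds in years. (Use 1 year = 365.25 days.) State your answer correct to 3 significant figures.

1 millisecond = 3.16881 × 10^-11 yr.
Then 43500 × 3.16881 × 10^-11 ≈ 1.38 × 10^-6 yr.

1.38 × 10^-6 yr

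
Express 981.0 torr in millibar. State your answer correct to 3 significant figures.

1310 millibar

1 torr = 1.33322 mbar.
981.0 × 1.33322 ≈ 1310 mbar.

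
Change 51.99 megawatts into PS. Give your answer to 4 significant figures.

70690 PS

1 MW = 1359.62 PS.
51.99 × 1359.62 ≈ 70690 PS.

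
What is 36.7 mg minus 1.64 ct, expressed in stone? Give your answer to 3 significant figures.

36.7 mg = 5.77926 × 10^-6 st and 1.64 ct = 5.16512 × 10^-5 st.
5.77926 × 10^-6 − 5.16512 × 10^-5 ≈ -4.59 × 10^-5 st.

-4.59 × 10^-5 st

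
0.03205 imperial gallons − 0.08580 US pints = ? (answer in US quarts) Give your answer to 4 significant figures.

0.03205 imp gal = 0.153962 US qt and 0.08580 US pt = 0.0429000 US qt.
0.153962 − 0.0429000 ≈ 0.1111 US qt.

0.1111 US quarts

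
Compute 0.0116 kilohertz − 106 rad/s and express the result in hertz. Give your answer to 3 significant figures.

-5.27 Hz

0.0116 kHz = 11.6000 Hz and 106 rad/s = 16.8704 Hz.
11.6000 − 16.8704 ≈ -5.27 Hz.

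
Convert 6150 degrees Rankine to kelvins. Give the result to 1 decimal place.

3416.7 K

°R = K × 9/5.
Applying the formula gives 3416.7 K.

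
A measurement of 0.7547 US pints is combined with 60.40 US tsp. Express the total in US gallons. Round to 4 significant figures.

0.7547 US pt = 0.0943375 US gal and 60.40 US tsp = 0.0786458 US gal.
0.0943375 + 0.0786458 ≈ 0.1730 US gal.

0.1730 US gallons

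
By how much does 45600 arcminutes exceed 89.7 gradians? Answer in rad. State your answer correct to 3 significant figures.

11.9 rad

45600 arcmin = 13.2645 rad and 89.7 grad = 1.40900 rad.
13.2645 − 1.40900 ≈ 11.9 rad.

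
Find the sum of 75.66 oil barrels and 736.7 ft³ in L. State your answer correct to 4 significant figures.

32890 L

75.66 bbl = 12029.0 L and 736.7 ft³ = 20861.0 L.
12029.0 + 20861.0 ≈ 32890 L.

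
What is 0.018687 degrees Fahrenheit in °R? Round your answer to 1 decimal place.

°R = °F + 459.67.
Applying the formula gives 459.7 °R.

459.7 °R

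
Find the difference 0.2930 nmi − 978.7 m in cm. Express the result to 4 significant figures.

-43610 cm

0.2930 nmi = 54263.6 cm and 978.7 m = 97870.0 cm.
54263.6 − 97870.0 ≈ -43610 cm.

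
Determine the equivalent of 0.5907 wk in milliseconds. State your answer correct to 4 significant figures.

3.573 × 10^8 ms

1 week = 6.04800 × 10^8 milliseconds.
So 0.5907 × 6.04800 × 10^8 ≈ 3.573 × 10^8 ms.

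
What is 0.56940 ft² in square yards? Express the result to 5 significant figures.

1 ft² = 0.111111 square yards.
So 0.56940 × 0.111111 ≈ 0.063267 yd².

0.063267 square yards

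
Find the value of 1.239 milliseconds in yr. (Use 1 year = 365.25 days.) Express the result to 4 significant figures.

3.926 × 10^-11 yr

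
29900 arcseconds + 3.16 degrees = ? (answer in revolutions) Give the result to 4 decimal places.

0.0318 rev

29900 arcsec = 0.0230710 rev and 3.16 ° = 0.00877778 rev.
0.0230710 + 0.00877778 ≈ 0.0318 rev.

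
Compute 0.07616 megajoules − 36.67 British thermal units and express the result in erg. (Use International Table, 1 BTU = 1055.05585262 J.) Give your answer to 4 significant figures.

0.07616 MJ = 7.61600 × 10^11 erg and 36.67 BTU = 3.86889 × 10^11 erg.
7.61600 × 10^11 − 3.86889 × 10^11 ≈ 3.747 × 10^11 erg.

3.747 × 10^11 erg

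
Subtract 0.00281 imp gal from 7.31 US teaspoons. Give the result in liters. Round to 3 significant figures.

0.0233 liters

7.31 US tsp = 0.0360304 L and 0.00281 imp gal = 0.0127745 L.
0.0360304 − 0.0127745 ≈ 0.0233 L.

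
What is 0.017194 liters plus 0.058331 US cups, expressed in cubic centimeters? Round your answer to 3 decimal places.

30.994 cm³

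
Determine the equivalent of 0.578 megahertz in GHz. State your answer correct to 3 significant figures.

1 megahertz = 0.00100000 GHz.
0.578 × 0.00100000 ≈ 0.000578 GHz.

0.000578 gigahertz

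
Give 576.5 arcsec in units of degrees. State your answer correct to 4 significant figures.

0.1601 degrees

1 arcsec = 0.000277778 °.
576.5 × 0.000277778 ≈ 0.1601 °.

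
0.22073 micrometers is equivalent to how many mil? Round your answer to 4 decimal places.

0.0087 mil

1 micrometer = 0.0393701 mils.
0.22073 × 0.0393701 ≈ 0.0087 mil.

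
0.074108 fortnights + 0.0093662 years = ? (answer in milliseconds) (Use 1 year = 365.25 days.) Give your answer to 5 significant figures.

3.8522e+8 ms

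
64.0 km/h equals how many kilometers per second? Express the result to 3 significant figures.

1 km/h = 0.000277778 km/s.
64.0 × 0.000277778 ≈ 0.0178 km/s.

0.0178 kilometers per second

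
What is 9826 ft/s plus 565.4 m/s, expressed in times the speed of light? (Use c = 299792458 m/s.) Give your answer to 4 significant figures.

1.188 × 10^-5 c

9826 ft/s = 9.99013 × 10^-6 c and 565.4 m/s = 1.88597 × 10^-6 c.
9.99013 × 10^-6 + 1.88597 × 10^-6 ≈ 1.188 × 10^-5 c.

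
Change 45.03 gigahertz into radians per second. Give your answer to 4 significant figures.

2.829e+11 rad/s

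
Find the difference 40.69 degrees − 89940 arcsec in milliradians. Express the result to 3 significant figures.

274 mrad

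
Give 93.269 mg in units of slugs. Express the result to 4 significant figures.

1 mg = 6.85218e-8 slugs.
93.269 × 6.85218e-8 ≈ 6.391e-6 slug.

6.391e-6 slug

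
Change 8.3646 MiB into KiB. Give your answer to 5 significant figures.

8565.4 KiB

1 mebibyte = 1024.00 KiB.
So 8.3646 × 1024.00 ≈ 8565.4 KiB.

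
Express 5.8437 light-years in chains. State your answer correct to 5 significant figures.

1 light-year = 4.70290 × 10^14 chains.
So 5.8437 × 4.70290 × 10^14 ≈ 2.7482 × 10^15 chain.

2.7482 × 10^15 chains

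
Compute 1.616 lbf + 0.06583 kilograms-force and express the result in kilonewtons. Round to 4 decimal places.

0.0078 kilonewtons

1.616 lbf = 0.00718833 kN and 0.06583 kgf = 0.000645572 kN.
0.00718833 + 0.000645572 ≈ 0.0078 kN.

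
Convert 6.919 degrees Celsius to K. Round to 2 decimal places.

K = °C + 273.15.
Applying the formula gives 280.07 K.

280.07 K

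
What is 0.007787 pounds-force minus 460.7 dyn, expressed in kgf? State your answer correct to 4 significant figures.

0.003062 kgf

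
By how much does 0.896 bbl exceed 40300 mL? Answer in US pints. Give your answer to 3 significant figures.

0.896 bbl = 301.056 US pt and 40300 mL = 85.1691 US pt.
301.056 − 85.1691 ≈ 216 US pt.

216 US pt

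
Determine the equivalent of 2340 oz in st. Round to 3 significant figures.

1 oz = 0.00446429 st.
So 2340 × 0.00446429 ≈ 10.4 st.

10.4 stone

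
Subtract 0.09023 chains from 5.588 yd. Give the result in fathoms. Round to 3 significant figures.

5.588 yd = 2.79400 fathom and 0.09023 chain = 0.992530 fathom.
2.79400 − 0.992530 ≈ 1.80 fathom.

1.80 fathoms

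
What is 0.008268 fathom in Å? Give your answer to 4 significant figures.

1.512e+8 Å

1 fathom = 1.82880e+10 angstroms.
Thus 0.008268 × 1.82880e+10 ≈ 1.512e+8 Å.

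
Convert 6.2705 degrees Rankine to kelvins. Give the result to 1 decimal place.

3.5 K

°R = K × 9/5.
Applying the formula gives 3.5 K.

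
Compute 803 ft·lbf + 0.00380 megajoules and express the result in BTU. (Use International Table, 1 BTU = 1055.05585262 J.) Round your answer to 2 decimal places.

4.63 British thermal units

803 ft·lbf = 1.03191 BTU and 0.00380 MJ = 3.60171 BTU.
1.03191 + 3.60171 ≈ 4.63 BTU.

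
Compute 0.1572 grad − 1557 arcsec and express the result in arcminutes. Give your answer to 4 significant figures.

0.1572 grad = 8.48880 arcmin and 1557 arcsec = 25.9500 arcmin.
8.48880 − 25.9500 ≈ -17.46 arcmin.

-17.46 arcminutes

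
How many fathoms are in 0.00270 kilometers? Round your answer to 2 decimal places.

1.48 fathom

1 kilometer = 546.807 fathoms.
Thus 0.00270 × 546.807 ≈ 1.48 fathom.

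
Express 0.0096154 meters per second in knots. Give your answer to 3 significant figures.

0.0187 kn

1 meter per second = 1.94384 kn.
Then 0.0096154 × 1.94384 ≈ 0.0187 kn.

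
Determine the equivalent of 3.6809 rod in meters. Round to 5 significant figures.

18.512 m

1 rod = 5.02920 meters.
3.6809 × 5.02920 ≈ 18.512 m.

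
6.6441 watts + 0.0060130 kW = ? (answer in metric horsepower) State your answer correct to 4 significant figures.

6.6441 W = 0.00903346 PS and 0.0060130 kW = 0.00817540 PS.
0.00903346 + 0.00817540 ≈ 0.01721 PS.

0.01721 PS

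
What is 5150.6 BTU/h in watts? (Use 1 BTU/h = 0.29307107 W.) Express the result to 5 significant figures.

1509.5 W

1 BTU per hour = 0.293071 watts.
Thus 5150.6 × 0.293071 ≈ 1509.5 W.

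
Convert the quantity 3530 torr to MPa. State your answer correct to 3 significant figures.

0.471 megapascals

1 torr = 0.000133322 megapascals.
Thus 3530 × 0.000133322 ≈ 0.471 MPa.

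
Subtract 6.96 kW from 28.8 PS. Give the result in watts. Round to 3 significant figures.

28.8 PS = 21182.4 W and 6.96 kW = 6960.00 W.
21182.4 − 6960.00 ≈ 14200 W.

14200 watts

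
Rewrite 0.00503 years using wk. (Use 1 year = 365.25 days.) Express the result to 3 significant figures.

0.262 weeks

1 year = 52.1786 weeks.
So 0.00503 × 52.1786 ≈ 0.262 wk.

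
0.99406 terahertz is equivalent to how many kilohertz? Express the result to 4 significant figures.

9.941e+8 kHz

1 THz = 1.00000e+9 kHz.
Thus 0.99406 × 1.00000e+9 ≈ 9.941e+8 kHz.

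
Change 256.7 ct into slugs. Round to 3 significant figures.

0.00352 slug

1 carat = 1.37044 × 10^-5 slug.
So 256.7 × 1.37044 × 10^-5 ≈ 0.00352 slug.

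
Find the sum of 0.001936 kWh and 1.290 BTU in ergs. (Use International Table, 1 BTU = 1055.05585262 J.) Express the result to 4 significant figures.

0.001936 kWh = 6.96960e+10 erg and 1.290 BTU = 1.36102e+10 erg.
6.96960e+10 + 1.36102e+10 ≈ 8.331e+10 erg.

8.331e+10 erg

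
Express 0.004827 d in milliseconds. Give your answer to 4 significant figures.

417100 ms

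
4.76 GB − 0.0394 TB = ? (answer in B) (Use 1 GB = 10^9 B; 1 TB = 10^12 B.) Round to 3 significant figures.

-3.46 × 10^10 B

4.76 GB = 4.76000 × 10^9 B and 0.0394 TB = 3.94000 × 10^10 B.
4.76000 × 10^9 − 3.94000 × 10^10 ≈ -3.46 × 10^10 B.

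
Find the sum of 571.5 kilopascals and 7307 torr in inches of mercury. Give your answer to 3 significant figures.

456 inHg

571.5 kPa = 168.764 inHg and 7307 torr = 287.677 inHg.
168.764 + 287.677 ≈ 456 inHg.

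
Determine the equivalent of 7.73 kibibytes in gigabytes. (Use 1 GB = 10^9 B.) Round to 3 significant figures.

7.92e-6 gigabytes

1 kibibyte = 1.02400e-6 GB.
7.73 × 1.02400e-6 ≈ 7.92e-6 GB.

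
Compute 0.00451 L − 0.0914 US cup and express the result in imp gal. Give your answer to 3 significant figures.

-0.00376 imp gal

0.00451 L = 0.000992061 imp gal and 0.0914 US cup = 0.00475665 imp gal.
0.000992061 − 0.00475665 ≈ -0.00376 imp gal.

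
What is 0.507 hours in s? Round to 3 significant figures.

1 h = 3600.00 seconds.
0.507 × 3600.00 ≈ 1830 s.

1830 s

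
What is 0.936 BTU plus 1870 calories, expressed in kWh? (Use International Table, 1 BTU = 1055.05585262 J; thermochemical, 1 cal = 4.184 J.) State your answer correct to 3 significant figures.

0.936 BTU = 0.000274315 kWh and 1870 cal = 0.00217336 kWh.
0.000274315 + 0.00217336 ≈ 0.00245 kWh.

0.00245 kWh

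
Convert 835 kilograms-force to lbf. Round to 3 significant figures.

1840 pounds-force

1 kgf = 2.20462 lbf.
Then 835 × 2.20462 ≈ 1840 lbf.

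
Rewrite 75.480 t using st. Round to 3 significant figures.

1 metric ton = 157.473 stone.
Then 75.480 × 157.473 ≈ 11900 st.

11900 st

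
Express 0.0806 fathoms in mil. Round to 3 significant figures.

1 fathom = 72000.0 mil.
Thus 0.0806 × 72000.0 ≈ 5800 mil.

5800 mils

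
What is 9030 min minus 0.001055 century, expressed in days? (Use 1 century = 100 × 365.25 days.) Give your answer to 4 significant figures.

-32.26 days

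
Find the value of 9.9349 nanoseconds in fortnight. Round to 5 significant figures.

1 nanosecond = 8.26720e-16 fortnights.
Then 9.9349 × 8.26720e-16 ≈ 8.2134e-15 fortnight.

8.2134e-15 fortnights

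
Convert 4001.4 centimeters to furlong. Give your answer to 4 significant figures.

0.1989 furlong

1 cm = 4.97097e-5 furlongs.
4001.4 × 4.97097e-5 ≈ 0.1989 furlong.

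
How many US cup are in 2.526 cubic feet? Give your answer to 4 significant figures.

302.3 US cups

1 cubic foot = 119.688 US cup.
2.526 × 119.688 ≈ 302.3 US cup.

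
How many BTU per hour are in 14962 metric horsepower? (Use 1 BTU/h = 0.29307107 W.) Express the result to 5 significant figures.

1 PS = 2509.63 BTU/h.
So 14962 × 2509.63 ≈ 3.7549e+7 BTU/h.

3.7549e+7 BTU/h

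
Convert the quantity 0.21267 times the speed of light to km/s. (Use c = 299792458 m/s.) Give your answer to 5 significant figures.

1 c = 299792 km/s.
Thus 0.21267 × 299792 ≈ 63757 km/s.

63757 km/s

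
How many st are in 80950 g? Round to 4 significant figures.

12.75 st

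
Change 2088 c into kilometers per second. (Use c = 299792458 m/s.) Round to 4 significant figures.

6.260 × 10^8 km/s

1 speed of light = 299792 km/s.
2088 × 299792 ≈ 6.260 × 10^8 km/s.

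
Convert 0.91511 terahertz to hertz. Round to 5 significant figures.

9.1511 × 10^11 Hz

1 THz = 1.00000 × 10^12 hertz.
0.91511 × 1.00000 × 10^12 ≈ 9.1511 × 10^11 Hz.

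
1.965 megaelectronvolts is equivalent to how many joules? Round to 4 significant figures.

1 MeV = 1.60218e-13 J.
Thus 1.965 × 1.60218e-13 ≈ 3.148e-13 J.

3.148e-13 J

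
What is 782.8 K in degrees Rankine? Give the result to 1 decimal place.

1409.0 degrees Rankine

°R = K × 9/5.
Applying the formula gives 1409.0 °R.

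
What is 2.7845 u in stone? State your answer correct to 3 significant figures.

7.28 × 10^-28 st

1 atomic mass unit = 2.61490 × 10^-28 st.
2.7845 × 2.61490 × 10^-28 ≈ 7.28 × 10^-28 st.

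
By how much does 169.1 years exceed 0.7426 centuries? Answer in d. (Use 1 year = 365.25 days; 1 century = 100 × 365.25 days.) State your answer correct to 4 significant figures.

34640 days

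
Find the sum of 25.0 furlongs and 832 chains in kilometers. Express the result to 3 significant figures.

21.8 kilometers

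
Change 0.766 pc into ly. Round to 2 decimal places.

2.50 light-years

1 parsec = 3.26156 ly.
Thus 0.766 × 3.26156 ≈ 2.50 ly.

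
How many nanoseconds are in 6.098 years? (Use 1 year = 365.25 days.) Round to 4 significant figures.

1.924e+17 nanoseconds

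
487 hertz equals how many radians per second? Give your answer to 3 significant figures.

3060 radians per second

1 hertz = 6.28319 radians per second.
Thus 487 × 6.28319 ≈ 3060 rad/s.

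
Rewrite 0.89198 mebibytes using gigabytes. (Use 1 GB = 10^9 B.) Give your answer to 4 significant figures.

0.0009353 GB

1 MiB = 0.00104858 gigabytes.
0.89198 × 0.00104858 ≈ 0.0009353 GB.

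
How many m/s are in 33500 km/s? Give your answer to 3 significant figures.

1 km/s = 1000.00 m/s.
Thus 33500 × 1000.00 ≈ 3.35 × 10^7 m/s.

3.35 × 10^7 m/s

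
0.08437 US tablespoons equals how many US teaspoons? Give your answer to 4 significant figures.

1 US tablespoon = 3.00000 US teaspoons.
Thus 0.08437 × 3.00000 ≈ 0.2531 US tsp.

0.2531 US tsp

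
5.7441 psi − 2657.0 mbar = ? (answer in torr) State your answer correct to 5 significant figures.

-1695.9 torr

5.7441 psi = 297.056 torr and 2657.0 mbar = 1992.91 torr.
297.056 − 1992.91 ≈ -1695.9 torr.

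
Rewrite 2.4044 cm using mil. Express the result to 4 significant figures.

946.6 mil

1 cm = 393.701 mil.
2.4044 × 393.701 ≈ 946.6 mil.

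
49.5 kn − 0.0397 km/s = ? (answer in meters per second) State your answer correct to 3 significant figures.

49.5 kn = 25.4650 m/s and 0.0397 km/s = 39.7000 m/s.
25.4650 − 39.7000 ≈ -14.2 m/s.

-14.2 m/s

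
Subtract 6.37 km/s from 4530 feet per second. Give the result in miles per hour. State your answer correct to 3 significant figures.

-11200 mph

4530 ft/s = 3088.64 mph and 6.37 km/s = 14249.3 mph.
3088.64 − 14249.3 ≈ -11200 mph.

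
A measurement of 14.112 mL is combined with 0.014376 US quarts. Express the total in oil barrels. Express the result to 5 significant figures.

14.112 mL = 8.87618 × 10^-5 bbl and 0.014376 US qt = 8.55714 × 10^-5 bbl.
8.87618 × 10^-5 + 8.55714 × 10^-5 ≈ 0.00017433 bbl.

0.00017433 bbl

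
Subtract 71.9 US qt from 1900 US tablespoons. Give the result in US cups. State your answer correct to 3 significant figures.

-169 US cup

1900 US tbsp = 118.750 US cup and 71.9 US qt = 287.600 US cup.
118.750 − 287.600 ≈ -169 US cup.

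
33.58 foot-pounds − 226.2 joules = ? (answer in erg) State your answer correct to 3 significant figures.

33.58 ft·lbf = 4.55284 × 10^8 erg and 226.2 J = 2.26200 × 10^9 erg.
4.55284 × 10^8 − 2.26200 × 10^9 ≈ -1.81 × 10^9 erg.

-1.81 × 10^9 erg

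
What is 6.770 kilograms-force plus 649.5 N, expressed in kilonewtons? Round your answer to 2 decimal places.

0.72 kilonewtons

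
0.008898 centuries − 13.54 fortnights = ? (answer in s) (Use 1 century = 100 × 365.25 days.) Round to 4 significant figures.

1.170e+7 s

0.008898 century = 2.80800e+7 s and 13.54 fortnight = 1.63780e+7 s.
2.80800e+7 − 1.63780e+7 ≈ 1.170e+7 s.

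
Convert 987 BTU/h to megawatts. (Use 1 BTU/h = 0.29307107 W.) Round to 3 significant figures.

0.000289 MW

1 BTU/h = 2.93071e-7 MW.
987 × 2.93071e-7 ≈ 0.000289 MW.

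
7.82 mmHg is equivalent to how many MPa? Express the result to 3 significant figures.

1 millimeter of mercury = 0.000133322 megapascals.
Thus 7.82 × 0.000133322 ≈ 0.00104 MPa.

0.00104 megapascals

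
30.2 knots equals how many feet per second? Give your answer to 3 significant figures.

51.0 ft/s

1 kn = 1.68781 ft/s.
Then 30.2 × 1.68781 ≈ 51.0 ft/s.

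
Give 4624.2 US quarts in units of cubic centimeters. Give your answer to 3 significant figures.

4.38e+6 cm³

1 US qt = 946.353 cm³.
Then 4624.2 × 946.353 ≈ 4.38e+6 cm³.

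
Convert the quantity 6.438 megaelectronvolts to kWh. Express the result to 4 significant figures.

1 MeV = 4.45049 × 10^-20 kWh.
So 6.438 × 4.45049 × 10^-20 ≈ 2.865 × 10^-19 kWh.

2.865 × 10^-19 kWh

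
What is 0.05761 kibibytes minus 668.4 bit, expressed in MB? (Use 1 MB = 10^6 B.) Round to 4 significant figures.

0.05761 KiB = 5.89926 × 10^-5 MB and 668.4 bit = 8.35500 × 10^-5 MB.
5.89926 × 10^-5 − 8.35500 × 10^-5 ≈ -2.456 × 10^-5 MB.

-2.456 × 10^-5 MB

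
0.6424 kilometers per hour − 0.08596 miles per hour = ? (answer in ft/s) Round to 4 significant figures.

0.6424 km/h = 0.585448 ft/s and 0.08596 mph = 0.126075 ft/s.
0.585448 − 0.126075 ≈ 0.4594 ft/s.

0.4594 ft/s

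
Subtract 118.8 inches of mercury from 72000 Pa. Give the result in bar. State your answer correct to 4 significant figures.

-3.303 bar

72000 Pa = 0.720000 bar and 118.8 inHg = 4.02303 bar.
0.720000 − 4.02303 ≈ -3.303 bar.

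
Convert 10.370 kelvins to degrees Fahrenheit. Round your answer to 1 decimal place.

-441.0 degrees Fahrenheit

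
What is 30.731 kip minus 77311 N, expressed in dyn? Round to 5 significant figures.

5.9387e+9 dynes

30.731 kip = 1.36698e+10 dyn and 77311 N = 7.73110e+9 dyn.
1.36698e+10 − 7.73110e+9 ≈ 5.9387e+9 dyn.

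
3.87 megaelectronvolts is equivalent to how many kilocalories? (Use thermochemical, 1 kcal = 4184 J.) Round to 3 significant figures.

1.48 × 10^-16 kilocalories

1 MeV = 3.82929 × 10^-17 kilocalories.
Then 3.87 × 3.82929 × 10^-17 ≈ 1.48 × 10^-16 kcal.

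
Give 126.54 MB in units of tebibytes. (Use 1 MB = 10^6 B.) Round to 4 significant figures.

1 megabyte = 9.09495 × 10^-7 TiB.
126.54 × 9.09495 × 10^-7 ≈ 0.0001151 TiB.

0.0001151 TiB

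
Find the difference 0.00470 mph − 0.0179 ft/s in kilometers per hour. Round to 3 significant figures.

-0.0121 km/h

0.00470 mph = 0.00756392 km/h and 0.0179 ft/s = 0.0196413 km/h.
0.00756392 − 0.0196413 ≈ -0.0121 km/h.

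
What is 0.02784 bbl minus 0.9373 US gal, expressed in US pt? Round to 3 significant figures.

1.86 US pints

0.02784 bbl = 9.35424 US pt and 0.9373 US gal = 7.49840 US pt.
9.35424 − 7.49840 ≈ 1.86 US pt.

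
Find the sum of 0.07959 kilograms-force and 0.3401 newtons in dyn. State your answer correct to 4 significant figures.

112100 dyn

0.07959 kgf = 78051.1 dyn and 0.3401 N = 34010.0 dyn.
78051.1 + 34010.0 ≈ 112100 dyn.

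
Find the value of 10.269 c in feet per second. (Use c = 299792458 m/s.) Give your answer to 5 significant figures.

1 c = 9.83571 × 10^8 feet per second.
Then 10.269 × 9.83571 × 10^8 ≈ 1.0100 × 10^10 ft/s.

1.0100 × 10^10 feet per second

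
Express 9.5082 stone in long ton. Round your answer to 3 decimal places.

0.059 long ton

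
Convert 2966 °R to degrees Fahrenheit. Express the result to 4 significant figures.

°R = °F + 459.67.
Applying the formula gives 2506 °F.

2506 °F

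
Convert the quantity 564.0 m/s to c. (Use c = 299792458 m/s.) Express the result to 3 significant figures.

1 m/s = 3.33564e-9 times the speed of light.
Thus 564.0 × 3.33564e-9 ≈ 1.88e-6 c.

1.88e-6 c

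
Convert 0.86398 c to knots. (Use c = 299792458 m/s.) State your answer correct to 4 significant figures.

5.035 × 10^8 knots

1 c = 5.82750 × 10^8 kn.
0.86398 × 5.82750 × 10^8 ≈ 5.035 × 10^8 kn.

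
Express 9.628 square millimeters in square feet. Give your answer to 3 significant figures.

0.000104 square feet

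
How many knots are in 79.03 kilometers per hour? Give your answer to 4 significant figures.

1 kilometer per hour = 0.539957 kn.
So 79.03 × 0.539957 ≈ 42.67 kn.

42.67 kn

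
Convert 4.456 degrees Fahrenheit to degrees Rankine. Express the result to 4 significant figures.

464.1 °R

°R = °F + 459.67.
Applying the formula gives 464.1 °R.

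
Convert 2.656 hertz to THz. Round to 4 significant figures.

1 hertz = 1.00000e-12 terahertz.
Then 2.656 × 1.00000e-12 ≈ 2.656e-12 THz.

2.656e-12 THz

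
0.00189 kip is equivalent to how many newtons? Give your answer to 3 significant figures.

1 kip = 4448.22 N.
0.00189 × 4448.22 ≈ 8.41 N.

8.41 newtons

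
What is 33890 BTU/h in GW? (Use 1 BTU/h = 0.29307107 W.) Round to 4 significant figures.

1 BTU/h = 2.93071e-10 GW.
Thus 33890 × 2.93071e-10 ≈ 9.932e-6 GW.

9.932e-6 GW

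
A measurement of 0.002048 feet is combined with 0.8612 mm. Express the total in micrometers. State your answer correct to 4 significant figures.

1485 μm

0.002048 ft = 624.230 μm and 0.8612 mm = 861.200 μm.
624.230 + 861.200 ≈ 1485 μm.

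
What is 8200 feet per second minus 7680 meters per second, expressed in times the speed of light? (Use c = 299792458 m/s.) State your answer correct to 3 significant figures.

8200 ft/s = 8.33697 × 10^-6 c and 7680 m/s = 2.56177 × 10^-5 c.
8.33697 × 10^-6 − 2.56177 × 10^-5 ≈ -1.73 × 10^-5 c.

-1.73 × 10^-5 times the speed of light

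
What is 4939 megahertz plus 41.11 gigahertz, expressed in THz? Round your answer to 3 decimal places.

4939 MHz = 0.00493900 THz and 41.11 GHz = 0.0411100 THz.
0.00493900 + 0.0411100 ≈ 0.046 THz.

0.046 THz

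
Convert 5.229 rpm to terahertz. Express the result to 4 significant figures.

8.715e-14 THz

1 rpm = 1.66667e-14 terahertz.
So 5.229 × 1.66667e-14 ≈ 8.715e-14 THz.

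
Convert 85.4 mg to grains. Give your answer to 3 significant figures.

1 milligram = 0.0154324 grains.
So 85.4 × 0.0154324 ≈ 1.32 gr.

1.32 grains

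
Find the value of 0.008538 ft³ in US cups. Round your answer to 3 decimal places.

1.022 US cups

1 ft³ = 119.688 US cup.
0.008538 × 119.688 ≈ 1.022 US cup.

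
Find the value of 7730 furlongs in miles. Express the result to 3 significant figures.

1 furlong = 0.125000 miles.
Thus 7730 × 0.125000 ≈ 966 mi.

966 mi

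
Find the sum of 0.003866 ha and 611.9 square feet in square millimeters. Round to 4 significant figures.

9.551 × 10^7 mm²

0.003866 ha = 3.86600 × 10^7 mm² and 611.9 ft² = 5.68474 × 10^7 mm².
3.86600 × 10^7 + 5.68474 × 10^7 ≈ 9.551 × 10^7 mm².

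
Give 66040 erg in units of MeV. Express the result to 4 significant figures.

4.122e+10 megaelectronvolts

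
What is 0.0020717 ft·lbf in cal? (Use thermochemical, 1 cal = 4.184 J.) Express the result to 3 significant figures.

0.000671 cal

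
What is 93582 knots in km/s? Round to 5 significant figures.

48.143 kilometers per second

1 kn = 0.000514444 km/s.
93582 × 0.000514444 ≈ 48.143 km/s.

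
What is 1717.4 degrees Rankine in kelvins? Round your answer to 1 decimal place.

954.1 kelvins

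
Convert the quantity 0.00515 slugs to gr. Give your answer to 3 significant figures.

1160 gr

1 slug = 225218 grains.
Then 0.00515 × 225218 ≈ 1160 gr.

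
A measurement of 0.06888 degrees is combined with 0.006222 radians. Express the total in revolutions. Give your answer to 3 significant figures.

0.00118 revolutions

0.06888 ° = 0.000191333 rev and 0.006222 rad = 0.000990262 rev.
0.000191333 + 0.000990262 ≈ 0.00118 rev.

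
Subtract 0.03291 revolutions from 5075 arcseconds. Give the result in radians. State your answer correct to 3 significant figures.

5075 arcsec = 0.0246043 rad and 0.03291 rev = 0.206780 rad.
0.0246043 − 0.206780 ≈ -0.182 rad.

-0.182 radians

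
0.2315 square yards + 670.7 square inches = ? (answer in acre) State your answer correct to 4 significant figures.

0.2315 yd² = 4.78306e-5 acre and 670.7 in² = 0.000106925 acre.
4.78306e-5 + 0.000106925 ≈ 0.0001548 acre.

0.0001548 acres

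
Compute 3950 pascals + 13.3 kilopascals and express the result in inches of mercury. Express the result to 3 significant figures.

3950 Pa = 1.16643 inHg and 13.3 kPa = 3.92749 inHg.
1.16643 + 3.92749 ≈ 5.09 inHg.

5.09 inches of mercury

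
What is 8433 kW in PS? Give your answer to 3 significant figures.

11500 PS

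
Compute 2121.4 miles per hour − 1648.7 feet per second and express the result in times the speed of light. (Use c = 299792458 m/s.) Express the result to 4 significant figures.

1.487e-6 c

2121.4 mph = 3.16336e-6 c and 1648.7 ft/s = 1.67624e-6 c.
3.16336e-6 − 1.67624e-6 ≈ 1.487e-6 c.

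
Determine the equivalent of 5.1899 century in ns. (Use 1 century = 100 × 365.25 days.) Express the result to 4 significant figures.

1.638 × 10^19 ns

1 century = 3.15576 × 10^18 ns.
5.1899 × 3.15576 × 10^18 ≈ 1.638 × 10^19 ns.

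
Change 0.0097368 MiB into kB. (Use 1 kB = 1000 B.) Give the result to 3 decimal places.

10.210 kB

1 mebibyte = 1048.58 kB.
Thus 0.0097368 × 1048.58 ≈ 10.210 kB.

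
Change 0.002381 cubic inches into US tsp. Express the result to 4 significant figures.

0.007916 US tsp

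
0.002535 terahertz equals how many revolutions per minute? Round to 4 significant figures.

1.521e+11 rpm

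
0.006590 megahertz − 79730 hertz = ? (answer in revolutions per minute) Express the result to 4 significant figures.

-4.388 × 10^6 revolutions per minute

0.006590 MHz = 395400 rpm and 79730 Hz = 4.78380 × 10^6 rpm.
395400 − 4.78380 × 10^6 ≈ -4.388 × 10^6 rpm.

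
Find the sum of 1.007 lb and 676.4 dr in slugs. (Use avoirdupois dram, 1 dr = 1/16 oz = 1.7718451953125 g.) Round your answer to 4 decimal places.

0.1134 slugs

1.007 lb = 0.0312985 slug and 676.4 dr = 0.0821217 slug.
0.0312985 + 0.0821217 ≈ 0.1134 slug.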